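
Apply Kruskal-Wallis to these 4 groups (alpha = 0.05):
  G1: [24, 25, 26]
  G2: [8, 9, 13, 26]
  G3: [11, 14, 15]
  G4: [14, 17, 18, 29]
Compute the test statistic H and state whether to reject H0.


Step 1: Combine all N = 14 observations and assign midranks.
sorted (value, group, rank): (8,G2,1), (9,G2,2), (11,G3,3), (13,G2,4), (14,G3,5.5), (14,G4,5.5), (15,G3,7), (17,G4,8), (18,G4,9), (24,G1,10), (25,G1,11), (26,G1,12.5), (26,G2,12.5), (29,G4,14)
Step 2: Sum ranks within each group.
R_1 = 33.5 (n_1 = 3)
R_2 = 19.5 (n_2 = 4)
R_3 = 15.5 (n_3 = 3)
R_4 = 36.5 (n_4 = 4)
Step 3: H = 12/(N(N+1)) * sum(R_i^2/n_i) - 3(N+1)
     = 12/(14*15) * (33.5^2/3 + 19.5^2/4 + 15.5^2/3 + 36.5^2/4) - 3*15
     = 0.057143 * 882.292 - 45
     = 5.416667.
Step 4: Ties present; correction factor C = 1 - 12/(14^3 - 14) = 0.995604. Corrected H = 5.416667 / 0.995604 = 5.440581.
Step 5: Under H0, H ~ chi^2(3); p-value = 0.142236.
Step 6: alpha = 0.05. fail to reject H0.

H = 5.4406, df = 3, p = 0.142236, fail to reject H0.


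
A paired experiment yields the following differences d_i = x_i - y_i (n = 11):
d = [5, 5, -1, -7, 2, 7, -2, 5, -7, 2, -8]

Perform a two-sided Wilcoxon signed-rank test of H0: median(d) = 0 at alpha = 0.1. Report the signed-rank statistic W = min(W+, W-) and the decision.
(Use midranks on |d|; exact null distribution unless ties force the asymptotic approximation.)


Step 1: Drop any zero differences (none here) and take |d_i|.
|d| = [5, 5, 1, 7, 2, 7, 2, 5, 7, 2, 8]
Step 2: Midrank |d_i| (ties get averaged ranks).
ranks: |5|->6, |5|->6, |1|->1, |7|->9, |2|->3, |7|->9, |2|->3, |5|->6, |7|->9, |2|->3, |8|->11
Step 3: Attach original signs; sum ranks with positive sign and with negative sign.
W+ = 6 + 6 + 3 + 9 + 6 + 3 = 33
W- = 1 + 9 + 3 + 9 + 11 = 33
(Check: W+ + W- = 66 should equal n(n+1)/2 = 66.)
Step 4: Test statistic W = min(W+, W-) = 33.
Step 5: Ties in |d|, so use the tie-corrected normal approximation.
        E[W] = n(n+1)/4 = 11*12/4 = 33.
        Tie groups: |d|=2 (t=3), |d|=5 (t=3), |d|=7 (t=3); sum(t^3 - t) = 72.
        Var[W] = n(n+1)(2n+1)/24 - sum(t^3-t)/48 = 3036/24 - 72/48 = 125.
        z = (W - E[W]) / sqrt(Var[W]) = (33 - 33) / 11.1803 = 0.0000.
        Two-sided p = 2*Phi(z) = 1.000000.
Step 6: alpha = 0.1. fail to reject H0.

W+ = 33, W- = 33, W = min = 33, p = 1.000000, fail to reject H0.


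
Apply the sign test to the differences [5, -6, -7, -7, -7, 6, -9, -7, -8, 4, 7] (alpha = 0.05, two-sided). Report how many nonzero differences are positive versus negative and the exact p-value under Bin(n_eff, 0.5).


Step 1: Discard zero differences. Original n = 11; n_eff = number of nonzero differences = 11.
Nonzero differences (with sign): +5, -6, -7, -7, -7, +6, -9, -7, -8, +4, +7
Step 2: Count signs: positive = 4, negative = 7.
Step 3: Under H0: P(positive) = 0.5, so the number of positives S ~ Bin(11, 0.5).
Step 4: Two-sided exact p-value = sum of Bin(11,0.5) probabilities at or below the observed probability = 0.548828.
Step 5: alpha = 0.05. fail to reject H0.

n_eff = 11, pos = 4, neg = 7, p = 0.548828, fail to reject H0.


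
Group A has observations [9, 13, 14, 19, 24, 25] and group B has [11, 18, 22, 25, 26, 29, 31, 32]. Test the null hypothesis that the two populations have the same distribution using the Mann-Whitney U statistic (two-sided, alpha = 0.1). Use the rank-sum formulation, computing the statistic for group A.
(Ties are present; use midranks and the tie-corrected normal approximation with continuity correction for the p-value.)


Step 1: Combine and sort all 14 observations; assign midranks.
sorted (value, group): (9,X), (11,Y), (13,X), (14,X), (18,Y), (19,X), (22,Y), (24,X), (25,X), (25,Y), (26,Y), (29,Y), (31,Y), (32,Y)
ranks: 9->1, 11->2, 13->3, 14->4, 18->5, 19->6, 22->7, 24->8, 25->9.5, 25->9.5, 26->11, 29->12, 31->13, 32->14
Step 2: Rank sum for X: R1 = 1 + 3 + 4 + 6 + 8 + 9.5 = 31.5.
Step 3: U_X = R1 - n1(n1+1)/2 = 31.5 - 6*7/2 = 31.5 - 21 = 10.5.
       U_Y = n1*n2 - U_X = 48 - 10.5 = 37.5.
Step 4: Ties are present, so use the tie-corrected normal approximation (with continuity correction) for the p-value.
Step 5: p-value = 0.092930; compare to alpha = 0.1. reject H0.

U_X = 10.5, p = 0.092930, reject H0 at alpha = 0.1.


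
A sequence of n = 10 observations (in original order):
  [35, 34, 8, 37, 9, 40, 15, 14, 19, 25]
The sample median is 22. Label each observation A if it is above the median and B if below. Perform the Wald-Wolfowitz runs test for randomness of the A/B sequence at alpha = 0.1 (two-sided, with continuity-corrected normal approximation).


Step 1: Compute median = 22; label A = above, B = below.
Labels in order: AABABABBBA  (n_A = 5, n_B = 5)
Step 2: Count runs R = 7.
Step 3: Under H0 (random ordering), E[R] = 2*n_A*n_B/(n_A+n_B) + 1 = 2*5*5/10 + 1 = 6.0000.
        Var[R] = 2*n_A*n_B*(2*n_A*n_B - n_A - n_B) / ((n_A+n_B)^2 * (n_A+n_B-1)) = 2000/900 = 2.2222.
        SD[R] = 1.4907.
Step 4: Continuity-corrected z = (R - 0.5 - E[R]) / SD[R] = (7 - 0.5 - 6.0000) / 1.4907 = 0.3354.
Step 5: Two-sided p-value via normal approximation = 2*(1 - Phi(|z|)) = 0.737316.
Step 6: alpha = 0.1. fail to reject H0.

R = 7, z = 0.3354, p = 0.737316, fail to reject H0.


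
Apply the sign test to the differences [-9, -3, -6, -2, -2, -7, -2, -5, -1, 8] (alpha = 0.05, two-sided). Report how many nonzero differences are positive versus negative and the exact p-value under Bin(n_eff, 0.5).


Step 1: Discard zero differences. Original n = 10; n_eff = number of nonzero differences = 10.
Nonzero differences (with sign): -9, -3, -6, -2, -2, -7, -2, -5, -1, +8
Step 2: Count signs: positive = 1, negative = 9.
Step 3: Under H0: P(positive) = 0.5, so the number of positives S ~ Bin(10, 0.5).
Step 4: Two-sided exact p-value = sum of Bin(10,0.5) probabilities at or below the observed probability = 0.021484.
Step 5: alpha = 0.05. reject H0.

n_eff = 10, pos = 1, neg = 9, p = 0.021484, reject H0.


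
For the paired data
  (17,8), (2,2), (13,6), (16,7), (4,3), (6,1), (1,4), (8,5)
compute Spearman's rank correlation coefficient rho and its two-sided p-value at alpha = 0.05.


Step 1: Rank x and y separately (midranks; no ties here).
rank(x): 17->8, 2->2, 13->6, 16->7, 4->3, 6->4, 1->1, 8->5
rank(y): 8->8, 2->2, 6->6, 7->7, 3->3, 1->1, 4->4, 5->5
Step 2: d_i = R_x(i) - R_y(i); compute d_i^2.
  (8-8)^2=0, (2-2)^2=0, (6-6)^2=0, (7-7)^2=0, (3-3)^2=0, (4-1)^2=9, (1-4)^2=9, (5-5)^2=0
sum(d^2) = 18.
Step 3: rho = 1 - 6*18 / (8*(8^2 - 1)) = 1 - 108/504 = 0.785714.
Step 4: Under H0, t = rho * sqrt((n-2)/(1-rho^2)) = 3.1113 ~ t(6).
Step 5: Two-sided p-value from the t-distribution with 6 df = 0.020815.
Step 6: alpha = 0.05. reject H0.

rho = 0.7857, p = 0.020815, reject H0 at alpha = 0.05.


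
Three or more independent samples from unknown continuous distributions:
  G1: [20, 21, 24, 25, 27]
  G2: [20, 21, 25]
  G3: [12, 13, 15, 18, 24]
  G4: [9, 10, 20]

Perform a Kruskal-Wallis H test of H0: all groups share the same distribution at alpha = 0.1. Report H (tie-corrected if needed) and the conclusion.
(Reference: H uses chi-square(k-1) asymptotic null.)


Step 1: Combine all N = 16 observations and assign midranks.
sorted (value, group, rank): (9,G4,1), (10,G4,2), (12,G3,3), (13,G3,4), (15,G3,5), (18,G3,6), (20,G1,8), (20,G2,8), (20,G4,8), (21,G1,10.5), (21,G2,10.5), (24,G1,12.5), (24,G3,12.5), (25,G1,14.5), (25,G2,14.5), (27,G1,16)
Step 2: Sum ranks within each group.
R_1 = 61.5 (n_1 = 5)
R_2 = 33 (n_2 = 3)
R_3 = 30.5 (n_3 = 5)
R_4 = 11 (n_4 = 3)
Step 3: H = 12/(N(N+1)) * sum(R_i^2/n_i) - 3(N+1)
     = 12/(16*17) * (61.5^2/5 + 33^2/3 + 30.5^2/5 + 11^2/3) - 3*17
     = 0.044118 * 1345.83 - 51
     = 8.375000.
Step 4: Ties present; correction factor C = 1 - 42/(16^3 - 16) = 0.989706. Corrected H = 8.375000 / 0.989706 = 8.462110.
Step 5: Under H0, H ~ chi^2(3); p-value = 0.037367.
Step 6: alpha = 0.1. reject H0.

H = 8.4621, df = 3, p = 0.037367, reject H0.


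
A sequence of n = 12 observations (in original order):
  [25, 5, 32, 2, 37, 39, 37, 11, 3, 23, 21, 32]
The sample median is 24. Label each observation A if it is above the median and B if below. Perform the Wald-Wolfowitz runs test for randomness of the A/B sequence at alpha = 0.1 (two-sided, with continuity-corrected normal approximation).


Step 1: Compute median = 24; label A = above, B = below.
Labels in order: ABABAAABBBBA  (n_A = 6, n_B = 6)
Step 2: Count runs R = 7.
Step 3: Under H0 (random ordering), E[R] = 2*n_A*n_B/(n_A+n_B) + 1 = 2*6*6/12 + 1 = 7.0000.
        Var[R] = 2*n_A*n_B*(2*n_A*n_B - n_A - n_B) / ((n_A+n_B)^2 * (n_A+n_B-1)) = 4320/1584 = 2.7273.
        SD[R] = 1.6514.
Step 4: R = E[R], so z = 0 with no continuity correction.
Step 5: Two-sided p-value via normal approximation = 2*(1 - Phi(|z|)) = 1.000000.
Step 6: alpha = 0.1. fail to reject H0.

R = 7, z = 0.0000, p = 1.000000, fail to reject H0.


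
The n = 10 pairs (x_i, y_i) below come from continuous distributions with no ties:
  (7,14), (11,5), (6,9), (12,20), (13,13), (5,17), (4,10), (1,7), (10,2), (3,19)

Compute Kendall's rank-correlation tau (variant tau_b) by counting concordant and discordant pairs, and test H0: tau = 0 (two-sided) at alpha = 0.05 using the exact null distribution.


Step 1: Enumerate the 45 unordered pairs (i,j) with i<j and classify each by sign(x_j-x_i) * sign(y_j-y_i).
  (1,2):dx=+4,dy=-9->D; (1,3):dx=-1,dy=-5->C; (1,4):dx=+5,dy=+6->C; (1,5):dx=+6,dy=-1->D
  (1,6):dx=-2,dy=+3->D; (1,7):dx=-3,dy=-4->C; (1,8):dx=-6,dy=-7->C; (1,9):dx=+3,dy=-12->D
  (1,10):dx=-4,dy=+5->D; (2,3):dx=-5,dy=+4->D; (2,4):dx=+1,dy=+15->C; (2,5):dx=+2,dy=+8->C
  (2,6):dx=-6,dy=+12->D; (2,7):dx=-7,dy=+5->D; (2,8):dx=-10,dy=+2->D; (2,9):dx=-1,dy=-3->C
  (2,10):dx=-8,dy=+14->D; (3,4):dx=+6,dy=+11->C; (3,5):dx=+7,dy=+4->C; (3,6):dx=-1,dy=+8->D
  (3,7):dx=-2,dy=+1->D; (3,8):dx=-5,dy=-2->C; (3,9):dx=+4,dy=-7->D; (3,10):dx=-3,dy=+10->D
  (4,5):dx=+1,dy=-7->D; (4,6):dx=-7,dy=-3->C; (4,7):dx=-8,dy=-10->C; (4,8):dx=-11,dy=-13->C
  (4,9):dx=-2,dy=-18->C; (4,10):dx=-9,dy=-1->C; (5,6):dx=-8,dy=+4->D; (5,7):dx=-9,dy=-3->C
  (5,8):dx=-12,dy=-6->C; (5,9):dx=-3,dy=-11->C; (5,10):dx=-10,dy=+6->D; (6,7):dx=-1,dy=-7->C
  (6,8):dx=-4,dy=-10->C; (6,9):dx=+5,dy=-15->D; (6,10):dx=-2,dy=+2->D; (7,8):dx=-3,dy=-3->C
  (7,9):dx=+6,dy=-8->D; (7,10):dx=-1,dy=+9->D; (8,9):dx=+9,dy=-5->D; (8,10):dx=+2,dy=+12->C
  (9,10):dx=-7,dy=+17->D
Step 2: C = 22, D = 23, total pairs = 45.
Step 3: tau = (C - D)/(n(n-1)/2) = (22 - 23)/45 = -0.022222.
Step 4: Exact two-sided p-value (enumerate n! = 3628800 permutations of y under H0): p = 1.000000.
Step 5: alpha = 0.05. fail to reject H0.

tau_b = -0.0222 (C=22, D=23), p = 1.000000, fail to reject H0.


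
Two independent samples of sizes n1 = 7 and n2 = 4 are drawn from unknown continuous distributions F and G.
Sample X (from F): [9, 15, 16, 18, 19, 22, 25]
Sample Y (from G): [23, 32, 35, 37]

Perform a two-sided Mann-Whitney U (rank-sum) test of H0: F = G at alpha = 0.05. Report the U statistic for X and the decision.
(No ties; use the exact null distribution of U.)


Step 1: Combine and sort all 11 observations; assign midranks.
sorted (value, group): (9,X), (15,X), (16,X), (18,X), (19,X), (22,X), (23,Y), (25,X), (32,Y), (35,Y), (37,Y)
ranks: 9->1, 15->2, 16->3, 18->4, 19->5, 22->6, 23->7, 25->8, 32->9, 35->10, 37->11
Step 2: Rank sum for X: R1 = 1 + 2 + 3 + 4 + 5 + 6 + 8 = 29.
Step 3: U_X = R1 - n1(n1+1)/2 = 29 - 7*8/2 = 29 - 28 = 1.
       U_Y = n1*n2 - U_X = 28 - 1 = 27.
Step 4: No ties, so the exact null distribution of U (based on enumerating the C(11,7) = 330 equally likely rank assignments) gives the two-sided p-value.
Step 5: p-value = 0.012121; compare to alpha = 0.05. reject H0.

U_X = 1, p = 0.012121, reject H0 at alpha = 0.05.


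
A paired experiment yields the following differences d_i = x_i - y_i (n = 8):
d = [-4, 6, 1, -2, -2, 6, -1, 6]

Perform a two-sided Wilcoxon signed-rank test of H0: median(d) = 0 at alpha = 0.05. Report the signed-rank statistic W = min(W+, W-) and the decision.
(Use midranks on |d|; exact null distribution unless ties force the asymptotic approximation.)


Step 1: Drop any zero differences (none here) and take |d_i|.
|d| = [4, 6, 1, 2, 2, 6, 1, 6]
Step 2: Midrank |d_i| (ties get averaged ranks).
ranks: |4|->5, |6|->7, |1|->1.5, |2|->3.5, |2|->3.5, |6|->7, |1|->1.5, |6|->7
Step 3: Attach original signs; sum ranks with positive sign and with negative sign.
W+ = 7 + 1.5 + 7 + 7 = 22.5
W- = 5 + 3.5 + 3.5 + 1.5 = 13.5
(Check: W+ + W- = 36 should equal n(n+1)/2 = 36.)
Step 4: Test statistic W = min(W+, W-) = 13.5.
Step 5: Ties in |d|, so use the tie-corrected normal approximation.
        E[W] = n(n+1)/4 = 8*9/4 = 18.
        Tie groups: |d|=1 (t=2), |d|=2 (t=2), |d|=6 (t=3); sum(t^3 - t) = 36.
        Var[W] = n(n+1)(2n+1)/24 - sum(t^3-t)/48 = 1224/24 - 36/48 = 50.25.
        z = (W - E[W]) / sqrt(Var[W]) = (13.5 - 18) / 7.0887 = -0.6348.
        Two-sided p = 2*Phi(z) = 0.525552.
Step 6: alpha = 0.05. fail to reject H0.

W+ = 22.5, W- = 13.5, W = min = 13.5, p = 0.525552, fail to reject H0.


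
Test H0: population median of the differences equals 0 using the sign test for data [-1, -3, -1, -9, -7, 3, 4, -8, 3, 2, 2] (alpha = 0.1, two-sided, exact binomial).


Step 1: Discard zero differences. Original n = 11; n_eff = number of nonzero differences = 11.
Nonzero differences (with sign): -1, -3, -1, -9, -7, +3, +4, -8, +3, +2, +2
Step 2: Count signs: positive = 5, negative = 6.
Step 3: Under H0: P(positive) = 0.5, so the number of positives S ~ Bin(11, 0.5).
Step 4: Two-sided exact p-value = sum of Bin(11,0.5) probabilities at or below the observed probability = 1.000000.
Step 5: alpha = 0.1. fail to reject H0.

n_eff = 11, pos = 5, neg = 6, p = 1.000000, fail to reject H0.


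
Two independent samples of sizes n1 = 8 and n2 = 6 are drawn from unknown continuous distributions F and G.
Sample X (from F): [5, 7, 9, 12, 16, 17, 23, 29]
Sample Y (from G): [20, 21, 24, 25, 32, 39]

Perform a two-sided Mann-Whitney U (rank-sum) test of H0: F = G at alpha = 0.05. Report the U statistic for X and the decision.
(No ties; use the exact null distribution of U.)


Step 1: Combine and sort all 14 observations; assign midranks.
sorted (value, group): (5,X), (7,X), (9,X), (12,X), (16,X), (17,X), (20,Y), (21,Y), (23,X), (24,Y), (25,Y), (29,X), (32,Y), (39,Y)
ranks: 5->1, 7->2, 9->3, 12->4, 16->5, 17->6, 20->7, 21->8, 23->9, 24->10, 25->11, 29->12, 32->13, 39->14
Step 2: Rank sum for X: R1 = 1 + 2 + 3 + 4 + 5 + 6 + 9 + 12 = 42.
Step 3: U_X = R1 - n1(n1+1)/2 = 42 - 8*9/2 = 42 - 36 = 6.
       U_Y = n1*n2 - U_X = 48 - 6 = 42.
Step 4: No ties, so the exact null distribution of U (based on enumerating the C(14,8) = 3003 equally likely rank assignments) gives the two-sided p-value.
Step 5: p-value = 0.019980; compare to alpha = 0.05. reject H0.

U_X = 6, p = 0.019980, reject H0 at alpha = 0.05.


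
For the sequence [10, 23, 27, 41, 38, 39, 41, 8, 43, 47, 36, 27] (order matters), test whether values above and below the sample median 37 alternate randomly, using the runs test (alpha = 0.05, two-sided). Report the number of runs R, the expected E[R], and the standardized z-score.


Step 1: Compute median = 37; label A = above, B = below.
Labels in order: BBBAAAABAABB  (n_A = 6, n_B = 6)
Step 2: Count runs R = 5.
Step 3: Under H0 (random ordering), E[R] = 2*n_A*n_B/(n_A+n_B) + 1 = 2*6*6/12 + 1 = 7.0000.
        Var[R] = 2*n_A*n_B*(2*n_A*n_B - n_A - n_B) / ((n_A+n_B)^2 * (n_A+n_B-1)) = 4320/1584 = 2.7273.
        SD[R] = 1.6514.
Step 4: Continuity-corrected z = (R + 0.5 - E[R]) / SD[R] = (5 + 0.5 - 7.0000) / 1.6514 = -0.9083.
Step 5: Two-sided p-value via normal approximation = 2*(1 - Phi(|z|)) = 0.363722.
Step 6: alpha = 0.05. fail to reject H0.

R = 5, z = -0.9083, p = 0.363722, fail to reject H0.


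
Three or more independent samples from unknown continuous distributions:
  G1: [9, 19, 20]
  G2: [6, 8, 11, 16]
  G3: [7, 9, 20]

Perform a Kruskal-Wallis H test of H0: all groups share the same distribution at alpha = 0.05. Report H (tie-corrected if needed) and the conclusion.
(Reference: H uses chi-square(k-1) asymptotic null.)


Step 1: Combine all N = 10 observations and assign midranks.
sorted (value, group, rank): (6,G2,1), (7,G3,2), (8,G2,3), (9,G1,4.5), (9,G3,4.5), (11,G2,6), (16,G2,7), (19,G1,8), (20,G1,9.5), (20,G3,9.5)
Step 2: Sum ranks within each group.
R_1 = 22 (n_1 = 3)
R_2 = 17 (n_2 = 4)
R_3 = 16 (n_3 = 3)
Step 3: H = 12/(N(N+1)) * sum(R_i^2/n_i) - 3(N+1)
     = 12/(10*11) * (22^2/3 + 17^2/4 + 16^2/3) - 3*11
     = 0.109091 * 318.917 - 33
     = 1.790909.
Step 4: Ties present; correction factor C = 1 - 12/(10^3 - 10) = 0.987879. Corrected H = 1.790909 / 0.987879 = 1.812883.
Step 5: Under H0, H ~ chi^2(2); p-value = 0.403959.
Step 6: alpha = 0.05. fail to reject H0.

H = 1.8129, df = 2, p = 0.403959, fail to reject H0.


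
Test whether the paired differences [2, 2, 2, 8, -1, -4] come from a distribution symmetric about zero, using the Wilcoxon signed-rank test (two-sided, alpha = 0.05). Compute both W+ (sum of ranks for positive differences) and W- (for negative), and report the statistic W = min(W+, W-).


Step 1: Drop any zero differences (none here) and take |d_i|.
|d| = [2, 2, 2, 8, 1, 4]
Step 2: Midrank |d_i| (ties get averaged ranks).
ranks: |2|->3, |2|->3, |2|->3, |8|->6, |1|->1, |4|->5
Step 3: Attach original signs; sum ranks with positive sign and with negative sign.
W+ = 3 + 3 + 3 + 6 = 15
W- = 1 + 5 = 6
(Check: W+ + W- = 21 should equal n(n+1)/2 = 21.)
Step 4: Test statistic W = min(W+, W-) = 6.
Step 5: Ties in |d|, so use the tie-corrected normal approximation.
        E[W] = n(n+1)/4 = 6*7/4 = 10.5.
        Tie groups: |d|=2 (t=3); sum(t^3 - t) = 24.
        Var[W] = n(n+1)(2n+1)/24 - sum(t^3-t)/48 = 546/24 - 24/48 = 22.25.
        z = (W - E[W]) / sqrt(Var[W]) = (6 - 10.5) / 4.7170 = -0.9540.
        Two-sided p = 2*Phi(z) = 0.340085.
Step 6: alpha = 0.05. fail to reject H0.

W+ = 15, W- = 6, W = min = 6, p = 0.340085, fail to reject H0.


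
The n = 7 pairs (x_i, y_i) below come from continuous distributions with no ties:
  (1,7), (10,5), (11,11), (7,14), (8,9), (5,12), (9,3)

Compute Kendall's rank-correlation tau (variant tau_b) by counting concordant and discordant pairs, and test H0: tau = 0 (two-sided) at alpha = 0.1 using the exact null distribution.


Step 1: Enumerate the 21 unordered pairs (i,j) with i<j and classify each by sign(x_j-x_i) * sign(y_j-y_i).
  (1,2):dx=+9,dy=-2->D; (1,3):dx=+10,dy=+4->C; (1,4):dx=+6,dy=+7->C; (1,5):dx=+7,dy=+2->C
  (1,6):dx=+4,dy=+5->C; (1,7):dx=+8,dy=-4->D; (2,3):dx=+1,dy=+6->C; (2,4):dx=-3,dy=+9->D
  (2,5):dx=-2,dy=+4->D; (2,6):dx=-5,dy=+7->D; (2,7):dx=-1,dy=-2->C; (3,4):dx=-4,dy=+3->D
  (3,5):dx=-3,dy=-2->C; (3,6):dx=-6,dy=+1->D; (3,7):dx=-2,dy=-8->C; (4,5):dx=+1,dy=-5->D
  (4,6):dx=-2,dy=-2->C; (4,7):dx=+2,dy=-11->D; (5,6):dx=-3,dy=+3->D; (5,7):dx=+1,dy=-6->D
  (6,7):dx=+4,dy=-9->D
Step 2: C = 9, D = 12, total pairs = 21.
Step 3: tau = (C - D)/(n(n-1)/2) = (9 - 12)/21 = -0.142857.
Step 4: Exact two-sided p-value (enumerate n! = 5040 permutations of y under H0): p = 0.772619.
Step 5: alpha = 0.1. fail to reject H0.

tau_b = -0.1429 (C=9, D=12), p = 0.772619, fail to reject H0.


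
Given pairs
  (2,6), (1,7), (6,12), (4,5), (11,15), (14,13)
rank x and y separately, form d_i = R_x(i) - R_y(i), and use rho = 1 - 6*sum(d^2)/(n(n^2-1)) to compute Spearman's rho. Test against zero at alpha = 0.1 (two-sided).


Step 1: Rank x and y separately (midranks; no ties here).
rank(x): 2->2, 1->1, 6->4, 4->3, 11->5, 14->6
rank(y): 6->2, 7->3, 12->4, 5->1, 15->6, 13->5
Step 2: d_i = R_x(i) - R_y(i); compute d_i^2.
  (2-2)^2=0, (1-3)^2=4, (4-4)^2=0, (3-1)^2=4, (5-6)^2=1, (6-5)^2=1
sum(d^2) = 10.
Step 3: rho = 1 - 6*10 / (6*(6^2 - 1)) = 1 - 60/210 = 0.714286.
Step 4: Under H0, t = rho * sqrt((n-2)/(1-rho^2)) = 2.0412 ~ t(4).
Step 5: Two-sided p-value from the t-distribution with 4 df = 0.110787.
Step 6: alpha = 0.1. fail to reject H0.

rho = 0.7143, p = 0.110787, fail to reject H0 at alpha = 0.1.


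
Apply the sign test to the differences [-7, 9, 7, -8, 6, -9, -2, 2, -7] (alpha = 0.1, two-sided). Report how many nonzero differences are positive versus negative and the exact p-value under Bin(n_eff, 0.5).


Step 1: Discard zero differences. Original n = 9; n_eff = number of nonzero differences = 9.
Nonzero differences (with sign): -7, +9, +7, -8, +6, -9, -2, +2, -7
Step 2: Count signs: positive = 4, negative = 5.
Step 3: Under H0: P(positive) = 0.5, so the number of positives S ~ Bin(9, 0.5).
Step 4: Two-sided exact p-value = sum of Bin(9,0.5) probabilities at or below the observed probability = 1.000000.
Step 5: alpha = 0.1. fail to reject H0.

n_eff = 9, pos = 4, neg = 5, p = 1.000000, fail to reject H0.


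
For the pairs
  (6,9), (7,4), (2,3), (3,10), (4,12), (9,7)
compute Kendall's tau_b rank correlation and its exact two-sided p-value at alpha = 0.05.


Step 1: Enumerate the 15 unordered pairs (i,j) with i<j and classify each by sign(x_j-x_i) * sign(y_j-y_i).
  (1,2):dx=+1,dy=-5->D; (1,3):dx=-4,dy=-6->C; (1,4):dx=-3,dy=+1->D; (1,5):dx=-2,dy=+3->D
  (1,6):dx=+3,dy=-2->D; (2,3):dx=-5,dy=-1->C; (2,4):dx=-4,dy=+6->D; (2,5):dx=-3,dy=+8->D
  (2,6):dx=+2,dy=+3->C; (3,4):dx=+1,dy=+7->C; (3,5):dx=+2,dy=+9->C; (3,6):dx=+7,dy=+4->C
  (4,5):dx=+1,dy=+2->C; (4,6):dx=+6,dy=-3->D; (5,6):dx=+5,dy=-5->D
Step 2: C = 7, D = 8, total pairs = 15.
Step 3: tau = (C - D)/(n(n-1)/2) = (7 - 8)/15 = -0.066667.
Step 4: Exact two-sided p-value (enumerate n! = 720 permutations of y under H0): p = 1.000000.
Step 5: alpha = 0.05. fail to reject H0.

tau_b = -0.0667 (C=7, D=8), p = 1.000000, fail to reject H0.


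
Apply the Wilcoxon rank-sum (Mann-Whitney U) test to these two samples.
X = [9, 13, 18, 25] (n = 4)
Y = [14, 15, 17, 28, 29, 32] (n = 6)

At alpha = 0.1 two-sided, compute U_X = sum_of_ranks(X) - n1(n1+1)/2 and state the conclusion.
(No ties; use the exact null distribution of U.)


Step 1: Combine and sort all 10 observations; assign midranks.
sorted (value, group): (9,X), (13,X), (14,Y), (15,Y), (17,Y), (18,X), (25,X), (28,Y), (29,Y), (32,Y)
ranks: 9->1, 13->2, 14->3, 15->4, 17->5, 18->6, 25->7, 28->8, 29->9, 32->10
Step 2: Rank sum for X: R1 = 1 + 2 + 6 + 7 = 16.
Step 3: U_X = R1 - n1(n1+1)/2 = 16 - 4*5/2 = 16 - 10 = 6.
       U_Y = n1*n2 - U_X = 24 - 6 = 18.
Step 4: No ties, so the exact null distribution of U (based on enumerating the C(10,4) = 210 equally likely rank assignments) gives the two-sided p-value.
Step 5: p-value = 0.257143; compare to alpha = 0.1. fail to reject H0.

U_X = 6, p = 0.257143, fail to reject H0 at alpha = 0.1.


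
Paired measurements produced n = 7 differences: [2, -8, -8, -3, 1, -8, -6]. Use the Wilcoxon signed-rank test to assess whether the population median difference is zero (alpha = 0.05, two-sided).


Step 1: Drop any zero differences (none here) and take |d_i|.
|d| = [2, 8, 8, 3, 1, 8, 6]
Step 2: Midrank |d_i| (ties get averaged ranks).
ranks: |2|->2, |8|->6, |8|->6, |3|->3, |1|->1, |8|->6, |6|->4
Step 3: Attach original signs; sum ranks with positive sign and with negative sign.
W+ = 2 + 1 = 3
W- = 6 + 6 + 3 + 6 + 4 = 25
(Check: W+ + W- = 28 should equal n(n+1)/2 = 28.)
Step 4: Test statistic W = min(W+, W-) = 3.
Step 5: Ties in |d|, so use the tie-corrected normal approximation.
        E[W] = n(n+1)/4 = 7*8/4 = 14.
        Tie groups: |d|=8 (t=3); sum(t^3 - t) = 24.
        Var[W] = n(n+1)(2n+1)/24 - sum(t^3-t)/48 = 840/24 - 24/48 = 34.5.
        z = (W - E[W]) / sqrt(Var[W]) = (3 - 14) / 5.8737 = -1.8728.
        Two-sided p = 2*Phi(z) = 0.061101.
Step 6: alpha = 0.05. fail to reject H0.

W+ = 3, W- = 25, W = min = 3, p = 0.061101, fail to reject H0.


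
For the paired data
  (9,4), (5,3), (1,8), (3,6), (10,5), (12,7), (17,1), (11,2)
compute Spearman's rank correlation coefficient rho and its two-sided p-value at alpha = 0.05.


Step 1: Rank x and y separately (midranks; no ties here).
rank(x): 9->4, 5->3, 1->1, 3->2, 10->5, 12->7, 17->8, 11->6
rank(y): 4->4, 3->3, 8->8, 6->6, 5->5, 7->7, 1->1, 2->2
Step 2: d_i = R_x(i) - R_y(i); compute d_i^2.
  (4-4)^2=0, (3-3)^2=0, (1-8)^2=49, (2-6)^2=16, (5-5)^2=0, (7-7)^2=0, (8-1)^2=49, (6-2)^2=16
sum(d^2) = 130.
Step 3: rho = 1 - 6*130 / (8*(8^2 - 1)) = 1 - 780/504 = -0.547619.
Step 4: Under H0, t = rho * sqrt((n-2)/(1-rho^2)) = -1.6031 ~ t(6).
Step 5: Two-sided p-value from the t-distribution with 6 df = 0.160026.
Step 6: alpha = 0.05. fail to reject H0.

rho = -0.5476, p = 0.160026, fail to reject H0 at alpha = 0.05.


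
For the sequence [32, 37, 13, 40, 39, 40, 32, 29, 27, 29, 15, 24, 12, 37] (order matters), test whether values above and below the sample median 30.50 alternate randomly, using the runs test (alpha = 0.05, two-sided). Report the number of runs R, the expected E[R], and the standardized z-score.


Step 1: Compute median = 30.50; label A = above, B = below.
Labels in order: AABAAAABBBBBBA  (n_A = 7, n_B = 7)
Step 2: Count runs R = 5.
Step 3: Under H0 (random ordering), E[R] = 2*n_A*n_B/(n_A+n_B) + 1 = 2*7*7/14 + 1 = 8.0000.
        Var[R] = 2*n_A*n_B*(2*n_A*n_B - n_A - n_B) / ((n_A+n_B)^2 * (n_A+n_B-1)) = 8232/2548 = 3.2308.
        SD[R] = 1.7974.
Step 4: Continuity-corrected z = (R + 0.5 - E[R]) / SD[R] = (5 + 0.5 - 8.0000) / 1.7974 = -1.3909.
Step 5: Two-sided p-value via normal approximation = 2*(1 - Phi(|z|)) = 0.164264.
Step 6: alpha = 0.05. fail to reject H0.

R = 5, z = -1.3909, p = 0.164264, fail to reject H0.


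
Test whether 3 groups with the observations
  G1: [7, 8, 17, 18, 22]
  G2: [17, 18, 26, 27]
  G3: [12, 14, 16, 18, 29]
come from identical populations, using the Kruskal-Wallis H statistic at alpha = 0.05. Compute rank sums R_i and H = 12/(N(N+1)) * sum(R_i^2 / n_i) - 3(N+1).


Step 1: Combine all N = 14 observations and assign midranks.
sorted (value, group, rank): (7,G1,1), (8,G1,2), (12,G3,3), (14,G3,4), (16,G3,5), (17,G1,6.5), (17,G2,6.5), (18,G1,9), (18,G2,9), (18,G3,9), (22,G1,11), (26,G2,12), (27,G2,13), (29,G3,14)
Step 2: Sum ranks within each group.
R_1 = 29.5 (n_1 = 5)
R_2 = 40.5 (n_2 = 4)
R_3 = 35 (n_3 = 5)
Step 3: H = 12/(N(N+1)) * sum(R_i^2/n_i) - 3(N+1)
     = 12/(14*15) * (29.5^2/5 + 40.5^2/4 + 35^2/5) - 3*15
     = 0.057143 * 829.112 - 45
     = 2.377857.
Step 4: Ties present; correction factor C = 1 - 30/(14^3 - 14) = 0.989011. Corrected H = 2.377857 / 0.989011 = 2.404278.
Step 5: Under H0, H ~ chi^2(2); p-value = 0.300551.
Step 6: alpha = 0.05. fail to reject H0.

H = 2.4043, df = 2, p = 0.300551, fail to reject H0.


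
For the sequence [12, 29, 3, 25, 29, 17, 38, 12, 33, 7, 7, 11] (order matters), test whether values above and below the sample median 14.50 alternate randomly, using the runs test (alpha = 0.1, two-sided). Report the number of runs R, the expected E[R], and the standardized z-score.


Step 1: Compute median = 14.50; label A = above, B = below.
Labels in order: BABAAAABABBB  (n_A = 6, n_B = 6)
Step 2: Count runs R = 7.
Step 3: Under H0 (random ordering), E[R] = 2*n_A*n_B/(n_A+n_B) + 1 = 2*6*6/12 + 1 = 7.0000.
        Var[R] = 2*n_A*n_B*(2*n_A*n_B - n_A - n_B) / ((n_A+n_B)^2 * (n_A+n_B-1)) = 4320/1584 = 2.7273.
        SD[R] = 1.6514.
Step 4: R = E[R], so z = 0 with no continuity correction.
Step 5: Two-sided p-value via normal approximation = 2*(1 - Phi(|z|)) = 1.000000.
Step 6: alpha = 0.1. fail to reject H0.

R = 7, z = 0.0000, p = 1.000000, fail to reject H0.


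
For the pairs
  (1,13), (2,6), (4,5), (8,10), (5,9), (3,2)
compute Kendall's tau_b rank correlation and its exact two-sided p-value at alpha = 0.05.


Step 1: Enumerate the 15 unordered pairs (i,j) with i<j and classify each by sign(x_j-x_i) * sign(y_j-y_i).
  (1,2):dx=+1,dy=-7->D; (1,3):dx=+3,dy=-8->D; (1,4):dx=+7,dy=-3->D; (1,5):dx=+4,dy=-4->D
  (1,6):dx=+2,dy=-11->D; (2,3):dx=+2,dy=-1->D; (2,4):dx=+6,dy=+4->C; (2,5):dx=+3,dy=+3->C
  (2,6):dx=+1,dy=-4->D; (3,4):dx=+4,dy=+5->C; (3,5):dx=+1,dy=+4->C; (3,6):dx=-1,dy=-3->C
  (4,5):dx=-3,dy=-1->C; (4,6):dx=-5,dy=-8->C; (5,6):dx=-2,dy=-7->C
Step 2: C = 8, D = 7, total pairs = 15.
Step 3: tau = (C - D)/(n(n-1)/2) = (8 - 7)/15 = 0.066667.
Step 4: Exact two-sided p-value (enumerate n! = 720 permutations of y under H0): p = 1.000000.
Step 5: alpha = 0.05. fail to reject H0.

tau_b = 0.0667 (C=8, D=7), p = 1.000000, fail to reject H0.


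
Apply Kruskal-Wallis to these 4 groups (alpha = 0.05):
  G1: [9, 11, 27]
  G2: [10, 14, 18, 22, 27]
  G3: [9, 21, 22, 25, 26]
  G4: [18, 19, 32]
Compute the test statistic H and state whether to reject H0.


Step 1: Combine all N = 16 observations and assign midranks.
sorted (value, group, rank): (9,G1,1.5), (9,G3,1.5), (10,G2,3), (11,G1,4), (14,G2,5), (18,G2,6.5), (18,G4,6.5), (19,G4,8), (21,G3,9), (22,G2,10.5), (22,G3,10.5), (25,G3,12), (26,G3,13), (27,G1,14.5), (27,G2,14.5), (32,G4,16)
Step 2: Sum ranks within each group.
R_1 = 20 (n_1 = 3)
R_2 = 39.5 (n_2 = 5)
R_3 = 46 (n_3 = 5)
R_4 = 30.5 (n_4 = 3)
Step 3: H = 12/(N(N+1)) * sum(R_i^2/n_i) - 3(N+1)
     = 12/(16*17) * (20^2/3 + 39.5^2/5 + 46^2/5 + 30.5^2/3) - 3*17
     = 0.044118 * 1178.67 - 51
     = 1.000000.
Step 4: Ties present; correction factor C = 1 - 24/(16^3 - 16) = 0.994118. Corrected H = 1.000000 / 0.994118 = 1.005917.
Step 5: Under H0, H ~ chi^2(3); p-value = 0.799820.
Step 6: alpha = 0.05. fail to reject H0.

H = 1.0059, df = 3, p = 0.799820, fail to reject H0.


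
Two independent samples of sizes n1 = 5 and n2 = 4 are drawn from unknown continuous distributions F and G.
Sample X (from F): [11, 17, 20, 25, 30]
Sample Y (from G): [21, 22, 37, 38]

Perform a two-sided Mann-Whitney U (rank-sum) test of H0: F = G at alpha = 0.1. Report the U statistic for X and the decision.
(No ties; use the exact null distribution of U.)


Step 1: Combine and sort all 9 observations; assign midranks.
sorted (value, group): (11,X), (17,X), (20,X), (21,Y), (22,Y), (25,X), (30,X), (37,Y), (38,Y)
ranks: 11->1, 17->2, 20->3, 21->4, 22->5, 25->6, 30->7, 37->8, 38->9
Step 2: Rank sum for X: R1 = 1 + 2 + 3 + 6 + 7 = 19.
Step 3: U_X = R1 - n1(n1+1)/2 = 19 - 5*6/2 = 19 - 15 = 4.
       U_Y = n1*n2 - U_X = 20 - 4 = 16.
Step 4: No ties, so the exact null distribution of U (based on enumerating the C(9,5) = 126 equally likely rank assignments) gives the two-sided p-value.
Step 5: p-value = 0.190476; compare to alpha = 0.1. fail to reject H0.

U_X = 4, p = 0.190476, fail to reject H0 at alpha = 0.1.


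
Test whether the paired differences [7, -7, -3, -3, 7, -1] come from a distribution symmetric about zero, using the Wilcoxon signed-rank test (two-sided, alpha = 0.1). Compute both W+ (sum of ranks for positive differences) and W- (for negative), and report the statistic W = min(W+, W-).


Step 1: Drop any zero differences (none here) and take |d_i|.
|d| = [7, 7, 3, 3, 7, 1]
Step 2: Midrank |d_i| (ties get averaged ranks).
ranks: |7|->5, |7|->5, |3|->2.5, |3|->2.5, |7|->5, |1|->1
Step 3: Attach original signs; sum ranks with positive sign and with negative sign.
W+ = 5 + 5 = 10
W- = 5 + 2.5 + 2.5 + 1 = 11
(Check: W+ + W- = 21 should equal n(n+1)/2 = 21.)
Step 4: Test statistic W = min(W+, W-) = 10.
Step 5: Ties in |d|, so use the tie-corrected normal approximation.
        E[W] = n(n+1)/4 = 6*7/4 = 10.5.
        Tie groups: |d|=3 (t=2), |d|=7 (t=3); sum(t^3 - t) = 30.
        Var[W] = n(n+1)(2n+1)/24 - sum(t^3-t)/48 = 546/24 - 30/48 = 22.125.
        z = (W - E[W]) / sqrt(Var[W]) = (10 - 10.5) / 4.7037 = -0.1063.
        Two-sided p = 2*Phi(z) = 0.915345.
Step 6: alpha = 0.1. fail to reject H0.

W+ = 10, W- = 11, W = min = 10, p = 0.915345, fail to reject H0.


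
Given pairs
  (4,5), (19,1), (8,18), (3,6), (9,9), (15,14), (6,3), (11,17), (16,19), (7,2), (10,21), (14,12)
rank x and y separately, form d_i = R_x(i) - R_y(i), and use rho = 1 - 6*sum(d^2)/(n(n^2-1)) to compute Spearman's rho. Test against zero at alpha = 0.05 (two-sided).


Step 1: Rank x and y separately (midranks; no ties here).
rank(x): 4->2, 19->12, 8->5, 3->1, 9->6, 15->10, 6->3, 11->8, 16->11, 7->4, 10->7, 14->9
rank(y): 5->4, 1->1, 18->10, 6->5, 9->6, 14->8, 3->3, 17->9, 19->11, 2->2, 21->12, 12->7
Step 2: d_i = R_x(i) - R_y(i); compute d_i^2.
  (2-4)^2=4, (12-1)^2=121, (5-10)^2=25, (1-5)^2=16, (6-6)^2=0, (10-8)^2=4, (3-3)^2=0, (8-9)^2=1, (11-11)^2=0, (4-2)^2=4, (7-12)^2=25, (9-7)^2=4
sum(d^2) = 204.
Step 3: rho = 1 - 6*204 / (12*(12^2 - 1)) = 1 - 1224/1716 = 0.286713.
Step 4: Under H0, t = rho * sqrt((n-2)/(1-rho^2)) = 0.9464 ~ t(10).
Step 5: Two-sided p-value from the t-distribution with 10 df = 0.366251.
Step 6: alpha = 0.05. fail to reject H0.

rho = 0.2867, p = 0.366251, fail to reject H0 at alpha = 0.05.


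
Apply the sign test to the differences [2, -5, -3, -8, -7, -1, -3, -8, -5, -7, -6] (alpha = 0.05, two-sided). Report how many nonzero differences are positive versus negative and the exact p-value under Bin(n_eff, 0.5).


Step 1: Discard zero differences. Original n = 11; n_eff = number of nonzero differences = 11.
Nonzero differences (with sign): +2, -5, -3, -8, -7, -1, -3, -8, -5, -7, -6
Step 2: Count signs: positive = 1, negative = 10.
Step 3: Under H0: P(positive) = 0.5, so the number of positives S ~ Bin(11, 0.5).
Step 4: Two-sided exact p-value = sum of Bin(11,0.5) probabilities at or below the observed probability = 0.011719.
Step 5: alpha = 0.05. reject H0.

n_eff = 11, pos = 1, neg = 10, p = 0.011719, reject H0.


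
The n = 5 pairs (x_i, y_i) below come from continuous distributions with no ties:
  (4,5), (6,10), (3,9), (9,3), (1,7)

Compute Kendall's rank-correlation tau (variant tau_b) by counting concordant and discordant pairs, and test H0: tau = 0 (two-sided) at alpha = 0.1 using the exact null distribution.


Step 1: Enumerate the 10 unordered pairs (i,j) with i<j and classify each by sign(x_j-x_i) * sign(y_j-y_i).
  (1,2):dx=+2,dy=+5->C; (1,3):dx=-1,dy=+4->D; (1,4):dx=+5,dy=-2->D; (1,5):dx=-3,dy=+2->D
  (2,3):dx=-3,dy=-1->C; (2,4):dx=+3,dy=-7->D; (2,5):dx=-5,dy=-3->C; (3,4):dx=+6,dy=-6->D
  (3,5):dx=-2,dy=-2->C; (4,5):dx=-8,dy=+4->D
Step 2: C = 4, D = 6, total pairs = 10.
Step 3: tau = (C - D)/(n(n-1)/2) = (4 - 6)/10 = -0.200000.
Step 4: Exact two-sided p-value (enumerate n! = 120 permutations of y under H0): p = 0.816667.
Step 5: alpha = 0.1. fail to reject H0.

tau_b = -0.2000 (C=4, D=6), p = 0.816667, fail to reject H0.


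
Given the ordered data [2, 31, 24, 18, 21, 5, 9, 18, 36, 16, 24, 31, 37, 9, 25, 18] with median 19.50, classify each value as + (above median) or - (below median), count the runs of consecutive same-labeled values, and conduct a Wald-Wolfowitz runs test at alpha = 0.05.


Step 1: Compute median = 19.50; label A = above, B = below.
Labels in order: BAABABBBABAAABAB  (n_A = 8, n_B = 8)
Step 2: Count runs R = 11.
Step 3: Under H0 (random ordering), E[R] = 2*n_A*n_B/(n_A+n_B) + 1 = 2*8*8/16 + 1 = 9.0000.
        Var[R] = 2*n_A*n_B*(2*n_A*n_B - n_A - n_B) / ((n_A+n_B)^2 * (n_A+n_B-1)) = 14336/3840 = 3.7333.
        SD[R] = 1.9322.
Step 4: Continuity-corrected z = (R - 0.5 - E[R]) / SD[R] = (11 - 0.5 - 9.0000) / 1.9322 = 0.7763.
Step 5: Two-sided p-value via normal approximation = 2*(1 - Phi(|z|)) = 0.437558.
Step 6: alpha = 0.05. fail to reject H0.

R = 11, z = 0.7763, p = 0.437558, fail to reject H0.


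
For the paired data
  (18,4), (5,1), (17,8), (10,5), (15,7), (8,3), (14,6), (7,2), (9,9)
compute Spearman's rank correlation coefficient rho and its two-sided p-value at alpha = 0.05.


Step 1: Rank x and y separately (midranks; no ties here).
rank(x): 18->9, 5->1, 17->8, 10->5, 15->7, 8->3, 14->6, 7->2, 9->4
rank(y): 4->4, 1->1, 8->8, 5->5, 7->7, 3->3, 6->6, 2->2, 9->9
Step 2: d_i = R_x(i) - R_y(i); compute d_i^2.
  (9-4)^2=25, (1-1)^2=0, (8-8)^2=0, (5-5)^2=0, (7-7)^2=0, (3-3)^2=0, (6-6)^2=0, (2-2)^2=0, (4-9)^2=25
sum(d^2) = 50.
Step 3: rho = 1 - 6*50 / (9*(9^2 - 1)) = 1 - 300/720 = 0.583333.
Step 4: Under H0, t = rho * sqrt((n-2)/(1-rho^2)) = 1.9001 ~ t(7).
Step 5: Two-sided p-value from the t-distribution with 7 df = 0.099186.
Step 6: alpha = 0.05. fail to reject H0.

rho = 0.5833, p = 0.099186, fail to reject H0 at alpha = 0.05.


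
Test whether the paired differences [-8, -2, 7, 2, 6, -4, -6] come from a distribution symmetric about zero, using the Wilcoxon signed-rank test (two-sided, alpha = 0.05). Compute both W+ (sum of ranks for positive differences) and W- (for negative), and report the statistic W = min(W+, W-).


Step 1: Drop any zero differences (none here) and take |d_i|.
|d| = [8, 2, 7, 2, 6, 4, 6]
Step 2: Midrank |d_i| (ties get averaged ranks).
ranks: |8|->7, |2|->1.5, |7|->6, |2|->1.5, |6|->4.5, |4|->3, |6|->4.5
Step 3: Attach original signs; sum ranks with positive sign and with negative sign.
W+ = 6 + 1.5 + 4.5 = 12
W- = 7 + 1.5 + 3 + 4.5 = 16
(Check: W+ + W- = 28 should equal n(n+1)/2 = 28.)
Step 4: Test statistic W = min(W+, W-) = 12.
Step 5: Ties in |d|, so use the tie-corrected normal approximation.
        E[W] = n(n+1)/4 = 7*8/4 = 14.
        Tie groups: |d|=2 (t=2), |d|=6 (t=2); sum(t^3 - t) = 12.
        Var[W] = n(n+1)(2n+1)/24 - sum(t^3-t)/48 = 840/24 - 12/48 = 34.75.
        z = (W - E[W]) / sqrt(Var[W]) = (12 - 14) / 5.8949 = -0.3393.
        Two-sided p = 2*Phi(z) = 0.734402.
Step 6: alpha = 0.05. fail to reject H0.

W+ = 12, W- = 16, W = min = 12, p = 0.734402, fail to reject H0.


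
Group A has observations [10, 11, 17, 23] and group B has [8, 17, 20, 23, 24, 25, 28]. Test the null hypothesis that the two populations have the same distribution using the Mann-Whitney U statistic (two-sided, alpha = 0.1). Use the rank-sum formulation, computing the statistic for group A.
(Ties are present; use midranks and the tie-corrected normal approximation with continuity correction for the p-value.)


Step 1: Combine and sort all 11 observations; assign midranks.
sorted (value, group): (8,Y), (10,X), (11,X), (17,X), (17,Y), (20,Y), (23,X), (23,Y), (24,Y), (25,Y), (28,Y)
ranks: 8->1, 10->2, 11->3, 17->4.5, 17->4.5, 20->6, 23->7.5, 23->7.5, 24->9, 25->10, 28->11
Step 2: Rank sum for X: R1 = 2 + 3 + 4.5 + 7.5 = 17.
Step 3: U_X = R1 - n1(n1+1)/2 = 17 - 4*5/2 = 17 - 10 = 7.
       U_Y = n1*n2 - U_X = 28 - 7 = 21.
Step 4: Ties are present, so use the tie-corrected normal approximation (with continuity correction) for the p-value.
Step 5: p-value = 0.217200; compare to alpha = 0.1. fail to reject H0.

U_X = 7, p = 0.217200, fail to reject H0 at alpha = 0.1.


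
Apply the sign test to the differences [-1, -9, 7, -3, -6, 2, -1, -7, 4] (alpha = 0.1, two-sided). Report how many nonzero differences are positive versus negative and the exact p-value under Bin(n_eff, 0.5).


Step 1: Discard zero differences. Original n = 9; n_eff = number of nonzero differences = 9.
Nonzero differences (with sign): -1, -9, +7, -3, -6, +2, -1, -7, +4
Step 2: Count signs: positive = 3, negative = 6.
Step 3: Under H0: P(positive) = 0.5, so the number of positives S ~ Bin(9, 0.5).
Step 4: Two-sided exact p-value = sum of Bin(9,0.5) probabilities at or below the observed probability = 0.507812.
Step 5: alpha = 0.1. fail to reject H0.

n_eff = 9, pos = 3, neg = 6, p = 0.507812, fail to reject H0.


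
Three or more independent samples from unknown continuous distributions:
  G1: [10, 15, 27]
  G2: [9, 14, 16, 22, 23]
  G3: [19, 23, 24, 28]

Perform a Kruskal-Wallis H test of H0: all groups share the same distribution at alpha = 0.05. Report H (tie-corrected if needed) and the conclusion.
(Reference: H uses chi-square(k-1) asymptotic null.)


Step 1: Combine all N = 12 observations and assign midranks.
sorted (value, group, rank): (9,G2,1), (10,G1,2), (14,G2,3), (15,G1,4), (16,G2,5), (19,G3,6), (22,G2,7), (23,G2,8.5), (23,G3,8.5), (24,G3,10), (27,G1,11), (28,G3,12)
Step 2: Sum ranks within each group.
R_1 = 17 (n_1 = 3)
R_2 = 24.5 (n_2 = 5)
R_3 = 36.5 (n_3 = 4)
Step 3: H = 12/(N(N+1)) * sum(R_i^2/n_i) - 3(N+1)
     = 12/(12*13) * (17^2/3 + 24.5^2/5 + 36.5^2/4) - 3*13
     = 0.076923 * 549.446 - 39
     = 3.265064.
Step 4: Ties present; correction factor C = 1 - 6/(12^3 - 12) = 0.996503. Corrected H = 3.265064 / 0.996503 = 3.276520.
Step 5: Under H0, H ~ chi^2(2); p-value = 0.194318.
Step 6: alpha = 0.05. fail to reject H0.

H = 3.2765, df = 2, p = 0.194318, fail to reject H0.


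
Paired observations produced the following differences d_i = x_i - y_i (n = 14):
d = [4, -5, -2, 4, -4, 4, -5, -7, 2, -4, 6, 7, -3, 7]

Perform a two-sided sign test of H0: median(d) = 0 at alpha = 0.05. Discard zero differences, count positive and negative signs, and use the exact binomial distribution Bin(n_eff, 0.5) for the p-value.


Step 1: Discard zero differences. Original n = 14; n_eff = number of nonzero differences = 14.
Nonzero differences (with sign): +4, -5, -2, +4, -4, +4, -5, -7, +2, -4, +6, +7, -3, +7
Step 2: Count signs: positive = 7, negative = 7.
Step 3: Under H0: P(positive) = 0.5, so the number of positives S ~ Bin(14, 0.5).
Step 4: Two-sided exact p-value = sum of Bin(14,0.5) probabilities at or below the observed probability = 1.000000.
Step 5: alpha = 0.05. fail to reject H0.

n_eff = 14, pos = 7, neg = 7, p = 1.000000, fail to reject H0.
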